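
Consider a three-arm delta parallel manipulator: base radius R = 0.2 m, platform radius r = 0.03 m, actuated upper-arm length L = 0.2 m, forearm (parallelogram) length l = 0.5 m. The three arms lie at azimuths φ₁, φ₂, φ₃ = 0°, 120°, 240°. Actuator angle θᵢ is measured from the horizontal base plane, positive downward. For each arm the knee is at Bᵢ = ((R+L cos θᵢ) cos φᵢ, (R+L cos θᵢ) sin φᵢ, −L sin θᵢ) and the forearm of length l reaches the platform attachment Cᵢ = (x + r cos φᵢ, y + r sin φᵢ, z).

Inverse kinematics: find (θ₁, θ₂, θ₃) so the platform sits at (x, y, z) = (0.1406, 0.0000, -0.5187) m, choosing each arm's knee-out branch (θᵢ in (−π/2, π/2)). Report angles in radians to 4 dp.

φ1=0.0° → target in arm frame (0.1406, 0.0000)
  e−x'=0.0294;  (l²−L²−(e−x')²−y'²−z²)/2L = -0.1498
  θ1 = atan2(B,A) + arccos(C/0.5195) = 0.3491
rotate P by −φ2: (-0.0703, -0.1218, -0.5187)
  A=0.2403, B=-0.5187, C=(l²−L²−A²−y'²−z²)/(2L)=-0.3291
  √(A²+B²)=0.5717;  θ2 = -1.1370+2.1841 ≈ 1.0472
arm 3 (φ=240.0°): x'=-0.0703, y'=0.1218
  A=0.2403, B=-0.5187, C=(l²−L²−A²−y'²−z²)/(2L)=-0.3291
  θ3 = atan2(B,A) + arccos(C/0.5717) = 1.0472

θ₁ = 0.3491, θ₂ = 1.0472, θ₃ = 1.0472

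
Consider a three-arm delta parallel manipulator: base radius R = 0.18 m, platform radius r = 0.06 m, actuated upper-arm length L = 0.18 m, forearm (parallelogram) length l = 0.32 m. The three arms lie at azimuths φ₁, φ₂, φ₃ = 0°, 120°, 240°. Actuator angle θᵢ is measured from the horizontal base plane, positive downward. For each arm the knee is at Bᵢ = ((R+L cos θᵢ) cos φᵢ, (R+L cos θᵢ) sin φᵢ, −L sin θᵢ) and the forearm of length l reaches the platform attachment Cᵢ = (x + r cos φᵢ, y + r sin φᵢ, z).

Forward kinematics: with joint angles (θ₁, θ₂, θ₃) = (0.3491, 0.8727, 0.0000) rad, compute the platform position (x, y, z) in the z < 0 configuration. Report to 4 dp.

(0.0148, -0.0790, -0.2062)

arm 1 at φ=0.0°: (R−r)+L cos θ1 = 0.2891;  O1 = (0.2891, 0.0000, -0.0616)
O2 = (0.2357·cos120.0°, 0.2357·sin120.0°, -0.1379) = (-0.1178, 0.2041, -0.1379)
φ3=240.0°: virtual centre (-0.1500, -0.2598, 0.0000), radius l
eliminate P² terms by subtracting sphere 1 from 2 and 3
[-0.8140 0.4082 -0.1526]·P = -0.0128;  [-0.8783 -0.5196 0.1231]·P = 0.0026
Cramer: x(z) = 0.0072-0.0372z;  y(z) = -0.0171+0.2998z
into |P−O₁|² = l²: 1.0913z² + 0.1338z + -0.0188 = 0;  Δ = 0.1000;  z = -0.2062 or 0.0836 → z<0 root = -0.2062
x = 0.0148, y = -0.0790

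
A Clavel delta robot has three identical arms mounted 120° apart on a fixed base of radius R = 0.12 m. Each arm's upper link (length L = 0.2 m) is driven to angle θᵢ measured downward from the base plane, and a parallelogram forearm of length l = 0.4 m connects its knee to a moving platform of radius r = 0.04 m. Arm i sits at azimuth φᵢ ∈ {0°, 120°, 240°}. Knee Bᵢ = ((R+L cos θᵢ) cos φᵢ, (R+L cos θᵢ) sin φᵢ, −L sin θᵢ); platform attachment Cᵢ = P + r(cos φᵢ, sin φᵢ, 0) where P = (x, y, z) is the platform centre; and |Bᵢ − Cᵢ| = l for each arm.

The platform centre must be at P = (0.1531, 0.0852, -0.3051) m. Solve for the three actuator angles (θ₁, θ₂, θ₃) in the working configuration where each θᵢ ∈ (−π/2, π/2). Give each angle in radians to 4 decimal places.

θ₁ = -0.3494, θ₂ = 0.3490, θ₃ = 0.8725

rotate P by −φ1: (0.1531, 0.0852, -0.3051)
  e−x'=-0.0731;  (l²−L²−(e−x')²−y'²−z²)/2L = 0.0358
  θ1 = atan2(B,A) + arccos(C/0.3137) = -0.3494
φ2=120.0° → target in arm frame (-0.0028, -0.1752)
  A cos θ + B sin θ = C:  0.0828·cos θ + -0.3051·sin θ = -0.0266
  θ2 = atan2(B,A) + arccos(C/0.3161) = 0.3490
rotate P by −φ3: (-0.1503, 0.0900, -0.3051)
  A cos θ + B sin θ = C:  0.2303·cos θ + -0.3051·sin θ = -0.0856
  θ3 = atan2(B,A) + arccos(C/0.3823) = 0.8725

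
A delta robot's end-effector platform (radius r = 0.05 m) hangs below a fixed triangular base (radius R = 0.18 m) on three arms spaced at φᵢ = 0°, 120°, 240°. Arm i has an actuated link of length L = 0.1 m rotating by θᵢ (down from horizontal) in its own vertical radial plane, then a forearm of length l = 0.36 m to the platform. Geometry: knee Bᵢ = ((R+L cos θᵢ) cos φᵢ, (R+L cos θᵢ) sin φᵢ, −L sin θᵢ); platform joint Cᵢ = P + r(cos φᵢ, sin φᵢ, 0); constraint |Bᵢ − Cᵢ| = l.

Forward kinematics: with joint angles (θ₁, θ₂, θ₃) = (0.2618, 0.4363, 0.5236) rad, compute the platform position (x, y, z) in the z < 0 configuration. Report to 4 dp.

centre 1 = (0.2266·cos0.0°, 0.2266·sin0.0°, -0.0259) = (0.2266, 0.0000, -0.0259)
arm 2 at φ=120.0°: (R−r)+L cos θ2 = 0.2206;  centre 2 = (-0.1103, 0.1911, -0.0423)
centre 3 = (0.2166·cos240.0°, 0.2166·sin240.0°, -0.0500) = (-0.1083, -0.1876, -0.0500)
subtract pairs → two planes through P
plane₁₂: -0.6738x+0.3821y+-0.0328z = -0.0015
Cramer: x(z) = 0.0031-0.0604z;  y(z) = 0.0014-0.0208z
sphere 1 gives Az²+Bz+C=0 with A=1.0041, B=0.0787, C=-0.0790;  B²−4AC=0.3234;  roots -0.3224, 0.2440;  negative root z = -0.3224
x = 0.0226, y = 0.0081

(0.0226, 0.0081, -0.3224)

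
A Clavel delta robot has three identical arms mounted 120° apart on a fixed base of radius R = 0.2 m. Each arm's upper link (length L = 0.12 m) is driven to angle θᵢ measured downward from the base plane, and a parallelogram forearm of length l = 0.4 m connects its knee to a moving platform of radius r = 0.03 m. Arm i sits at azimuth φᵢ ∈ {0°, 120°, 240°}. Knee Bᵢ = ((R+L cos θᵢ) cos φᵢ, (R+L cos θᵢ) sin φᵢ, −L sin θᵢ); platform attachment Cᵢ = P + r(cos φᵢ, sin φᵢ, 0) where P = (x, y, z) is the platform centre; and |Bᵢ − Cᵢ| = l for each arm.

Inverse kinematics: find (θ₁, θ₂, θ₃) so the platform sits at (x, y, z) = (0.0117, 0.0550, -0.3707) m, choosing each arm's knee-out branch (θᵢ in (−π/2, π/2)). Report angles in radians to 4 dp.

θ₁ = 0.6108, θ₂ = 0.4360, θ₃ = 0.9594

arm 1 (φ=0.0°): x'=0.0117, y'=0.0550
  A=0.1583, B=-0.3707, C=(l²−L²−A²−y'²−z²)/(2L)=-0.0829
  γ=atan2(-0.3707,0.1583)=-1.1672;  ψ=arccos(-0.2057)=1.7780;  θ1=γ+ψ≈0.6108
arm 2 (φ=120.0°): x'=0.0418, y'=-0.0376
  A cos θ + B sin θ = C:  0.1282·cos θ + -0.3707·sin θ = -0.0403
  γ=atan2(-0.3707,0.1282)=-1.2378;  ψ=arccos(-0.1028)=1.6737;  θ2=γ+ψ≈0.4360
φ3=240.0° → target in arm frame (-0.0535, -0.0174)
  A cos θ + B sin θ = C:  0.2235·cos θ + -0.3707·sin θ = -0.1753
  √(A²+B²)=0.4329;  θ3 = -1.0283+1.9877 ≈ 0.9594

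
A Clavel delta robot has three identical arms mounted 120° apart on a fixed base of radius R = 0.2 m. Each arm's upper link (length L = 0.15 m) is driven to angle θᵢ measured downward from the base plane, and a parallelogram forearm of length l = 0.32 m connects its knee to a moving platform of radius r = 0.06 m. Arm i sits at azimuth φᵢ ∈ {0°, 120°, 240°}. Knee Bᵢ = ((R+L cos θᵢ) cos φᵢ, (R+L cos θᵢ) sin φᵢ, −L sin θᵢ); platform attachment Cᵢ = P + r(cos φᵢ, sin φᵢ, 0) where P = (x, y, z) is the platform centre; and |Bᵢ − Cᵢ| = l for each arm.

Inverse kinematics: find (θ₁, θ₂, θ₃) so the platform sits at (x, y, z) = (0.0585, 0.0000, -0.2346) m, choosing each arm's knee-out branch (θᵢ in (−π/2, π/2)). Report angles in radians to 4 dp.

θ₁ = 0.0873, θ₂ = 0.6982, θ₃ = 0.6982

φ1=0.0° → target in arm frame (0.0585, 0.0000)
  A=0.0815, B=-0.2346, C=(l²−L²−A²−y'²−z²)/(2L)=0.0607
  θ1 = atan2(B,A) + arccos(C/0.2484) = 0.0873
arm 2 (φ=120.0°): x'=-0.0292, y'=-0.0507
  A=0.1693, B=-0.2346, C=(l²−L²−A²−y'²−z²)/(2L)=-0.0212
  √(A²+B²)=0.2893;  θ2 = -0.9458+1.6440 ≈ 0.6982
arm 3 (φ=240.0°): x'=-0.0293, y'=0.0507
  e−x'=0.1693;  (l²−L²−(e−x')²−y'²−z²)/2L = -0.0212
  θ3 = atan2(B,A) + arccos(C/0.2893) = 0.6982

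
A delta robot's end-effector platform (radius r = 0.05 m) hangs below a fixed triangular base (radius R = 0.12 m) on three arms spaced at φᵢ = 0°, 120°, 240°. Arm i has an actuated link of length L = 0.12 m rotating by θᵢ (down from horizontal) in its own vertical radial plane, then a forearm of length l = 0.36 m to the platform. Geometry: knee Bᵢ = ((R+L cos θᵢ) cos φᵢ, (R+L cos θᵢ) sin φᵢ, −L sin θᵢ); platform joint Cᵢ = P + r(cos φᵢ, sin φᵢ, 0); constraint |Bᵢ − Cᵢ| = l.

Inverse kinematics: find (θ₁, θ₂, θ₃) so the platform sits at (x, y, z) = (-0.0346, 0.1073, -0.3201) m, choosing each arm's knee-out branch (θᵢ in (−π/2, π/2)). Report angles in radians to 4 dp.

arm 1 (φ=0.0°): x'=-0.0346, y'=0.1073
  A cos θ + B sin θ = C:  0.1046·cos θ + -0.3201·sin θ = -0.0405
  θ1 = atan2(B,A) + arccos(C/0.3368) = 0.4364
φ2=120.0° → target in arm frame (0.1102, -0.0237)
  A cos θ + B sin θ = C:  -0.0402·cos θ + -0.3201·sin θ = 0.0440
  θ2 = atan2(B,A) + arccos(C/0.3226) = -0.2618
arm 3 (φ=240.0°): x'=-0.0756, y'=-0.0836
  A=0.1456, B=-0.3201, C=(l²−L²−A²−y'²−z²)/(2L)=-0.0644
  γ=atan2(-0.3201,0.1456)=-1.1438;  ψ=arccos(-0.1832)=1.7550;  θ3=γ+ψ≈0.6112

θ₁ = 0.4364, θ₂ = -0.2618, θ₃ = 0.6112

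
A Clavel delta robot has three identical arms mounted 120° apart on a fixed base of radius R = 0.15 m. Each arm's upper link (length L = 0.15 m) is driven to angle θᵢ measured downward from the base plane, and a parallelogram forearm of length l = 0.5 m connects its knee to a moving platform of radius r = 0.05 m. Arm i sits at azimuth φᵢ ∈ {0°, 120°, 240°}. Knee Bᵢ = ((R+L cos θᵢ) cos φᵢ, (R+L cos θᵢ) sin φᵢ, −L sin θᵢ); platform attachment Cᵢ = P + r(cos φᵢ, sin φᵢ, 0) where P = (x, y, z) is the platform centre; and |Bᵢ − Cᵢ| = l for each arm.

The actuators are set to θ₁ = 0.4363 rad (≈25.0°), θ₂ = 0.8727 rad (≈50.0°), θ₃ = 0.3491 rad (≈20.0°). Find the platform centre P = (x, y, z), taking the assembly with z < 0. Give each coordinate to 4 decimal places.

O1 = (0.2359·cos0.0°, 0.2359·sin0.0°, -0.0634) = (0.2359, 0.0000, -0.0634)
arm 2 at φ=120.0°: (R−r)+L cos θ2 = 0.1964;  O2 = (-0.0982, 0.1701, -0.1149)
arm 3 at φ=240.0°: (R−r)+L cos θ3 = 0.2410;  O3 = (-0.1205, -0.2087, -0.0513)
eliminate P² terms by subtracting sphere 1 from 2 and 3
linear system: -0.6683x+0.3402y = -0.0079−-0.1030z; -0.7128x+-0.4173y = 0.0010−0.0242z
det = 0.5214;  x = 0.0057+-0.0667z,  y = -0.0121+0.1718z
sphere 1 gives Az²+Bz+C=0 with A=1.0340, B=0.1533, C=-0.1928;  B²−4AC=0.8210;  roots -0.5123, 0.3640;  negative root z = -0.5123
x = 0.0399, y = -0.1001

(0.0399, -0.1001, -0.5123)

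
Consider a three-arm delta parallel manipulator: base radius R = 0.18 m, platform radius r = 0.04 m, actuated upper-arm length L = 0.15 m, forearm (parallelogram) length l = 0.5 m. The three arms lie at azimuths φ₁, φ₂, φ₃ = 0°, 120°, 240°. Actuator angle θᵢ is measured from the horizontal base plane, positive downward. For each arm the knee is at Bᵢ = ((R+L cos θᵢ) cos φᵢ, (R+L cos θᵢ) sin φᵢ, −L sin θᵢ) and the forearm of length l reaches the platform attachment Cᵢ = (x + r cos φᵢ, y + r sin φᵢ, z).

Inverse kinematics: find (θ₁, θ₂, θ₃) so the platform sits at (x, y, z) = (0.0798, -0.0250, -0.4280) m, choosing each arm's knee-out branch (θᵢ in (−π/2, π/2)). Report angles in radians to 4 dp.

θ₁ = -0.1744, θ₂ = 0.4367, θ₃ = 0.2619

rotate P by −φ1: (0.0798, -0.0250, -0.4280)
  A cos θ + B sin θ = C:  0.0602·cos θ + -0.4280·sin θ = 0.1336
  θ1 = atan2(B,A) + arccos(C/0.4322) = -0.1744
rotate P by −φ2: (-0.0616, -0.0566, -0.4280)
  A cos θ + B sin θ = C:  0.2016·cos θ + -0.4280·sin θ = 0.0016
  √(A²+B²)=0.4731;  θ2 = -1.1307+1.5674 ≈ 0.4367
rotate P by −φ3: (-0.0182, 0.0816, -0.4280)
  A=0.1582, B=-0.4280, C=(l²−L²−A²−y'²−z²)/(2L)=0.0420
  √(A²+B²)=0.4563;  θ3 = -1.2166+1.4785 ≈ 0.2619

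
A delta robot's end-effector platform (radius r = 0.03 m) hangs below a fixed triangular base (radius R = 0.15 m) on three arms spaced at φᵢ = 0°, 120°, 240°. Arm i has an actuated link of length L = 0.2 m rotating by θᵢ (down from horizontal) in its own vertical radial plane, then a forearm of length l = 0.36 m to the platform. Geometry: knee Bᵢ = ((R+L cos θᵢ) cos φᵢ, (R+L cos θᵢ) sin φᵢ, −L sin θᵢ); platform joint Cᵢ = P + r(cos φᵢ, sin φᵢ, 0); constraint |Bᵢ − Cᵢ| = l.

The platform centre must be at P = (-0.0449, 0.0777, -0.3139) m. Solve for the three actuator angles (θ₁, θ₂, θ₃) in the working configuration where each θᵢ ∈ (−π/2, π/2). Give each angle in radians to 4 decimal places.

θ₁ = 0.7855, θ₂ = 0.1743, θ₃ = 0.7853

arm 1 (φ=0.0°): x'=-0.0449, y'=0.0777
  A=0.1649, B=-0.3139, C=(l²−L²−A²−y'²−z²)/(2L)=-0.1054
  γ=atan2(-0.3139,0.1649)=-1.0871;  ψ=arccos(-0.2973)=1.8726;  θ1=γ+ψ≈0.7855
rotate P by −φ2: (0.0897, 0.0000, -0.3139)
  A cos θ + B sin θ = C:  0.0303·cos θ + -0.3139·sin θ = -0.0246
  γ=atan2(-0.3139,0.0303)=-1.4747;  ψ=arccos(-0.0781)=1.6490;  θ2=γ+ψ≈0.1743
arm 3 (φ=240.0°): x'=-0.0448, y'=-0.0777
  A=0.1648, B=-0.3139, C=(l²−L²−A²−y'²−z²)/(2L)=-0.1054
  √(A²+B²)=0.3545;  θ3 = -1.0872+1.8725 ≈ 0.7853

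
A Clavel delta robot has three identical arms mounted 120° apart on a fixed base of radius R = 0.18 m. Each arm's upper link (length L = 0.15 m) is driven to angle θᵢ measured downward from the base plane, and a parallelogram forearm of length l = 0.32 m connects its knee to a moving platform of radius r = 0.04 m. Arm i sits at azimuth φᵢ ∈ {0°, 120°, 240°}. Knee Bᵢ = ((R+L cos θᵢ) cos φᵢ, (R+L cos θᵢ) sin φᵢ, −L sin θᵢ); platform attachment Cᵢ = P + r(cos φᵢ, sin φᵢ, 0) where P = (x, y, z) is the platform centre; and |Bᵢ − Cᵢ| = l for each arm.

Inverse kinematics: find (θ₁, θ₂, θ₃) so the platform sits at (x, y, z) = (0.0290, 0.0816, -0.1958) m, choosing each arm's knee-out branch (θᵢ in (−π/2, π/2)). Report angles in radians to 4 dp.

arm 1 (φ=0.0°): x'=0.0290, y'=0.0816
  A=0.1110, B=-0.1958, C=(l²−L²−A²−y'²−z²)/(2L)=0.0753
  γ=atan2(-0.1958,0.1110)=-1.0551;  ψ=arccos(0.3344)=1.2298;  θ1=γ+ψ≈0.1747
arm 2 (φ=120.0°): x'=0.0562, y'=-0.0659
  A=0.0838, B=-0.1958, C=(l²−L²−A²−y'²−z²)/(2L)=0.1006
  √(A²+B²)=0.2130;  θ2 = -1.1663+1.0787 ≈ -0.0876
φ3=240.0° → target in arm frame (-0.0852, -0.0157)
  A=0.2252, B=-0.1958, C=(l²−L²−A²−y'²−z²)/(2L)=-0.0313
  √(A²+B²)=0.2984;  θ3 = -0.7157+1.6758 ≈ 0.9601

θ₁ = 0.1747, θ₂ = -0.0876, θ₃ = 0.9601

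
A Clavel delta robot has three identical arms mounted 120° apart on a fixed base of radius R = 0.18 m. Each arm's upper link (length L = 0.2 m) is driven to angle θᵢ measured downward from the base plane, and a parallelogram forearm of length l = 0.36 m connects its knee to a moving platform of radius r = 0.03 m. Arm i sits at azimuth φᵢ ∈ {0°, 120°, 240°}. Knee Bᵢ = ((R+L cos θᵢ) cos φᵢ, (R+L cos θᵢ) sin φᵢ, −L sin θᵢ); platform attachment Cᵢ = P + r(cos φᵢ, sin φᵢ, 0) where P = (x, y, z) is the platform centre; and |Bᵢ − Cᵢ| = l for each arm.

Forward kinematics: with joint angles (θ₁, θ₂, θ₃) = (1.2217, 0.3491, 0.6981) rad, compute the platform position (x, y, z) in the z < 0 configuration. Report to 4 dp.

arm 1 at φ=0.0°: (R−r)+L cos θ1 = 0.2184;  centre 1 = (0.2184, 0.0000, -0.1879)
φ2=120.0°: virtual centre (-0.1690, 0.2927, -0.0684), radius l
arm 3 at φ=240.0°: (R−r)+L cos θ3 = 0.3032;  centre 3 = (-0.1516, -0.2626, -0.1286)
eliminate P² terms by subtracting sphere 1 from 2 and 3
linear system: -0.7748x+0.5853y = 0.0359−0.2391z; -0.7400x+-0.5252y = 0.0254−0.1188z
Cramer: x(z) = -0.0401+0.2322z;  y(z) = 0.0081-0.1011z
sphere 1 gives Az²+Bz+C=0 with A=1.0641, B=0.2542, C=-0.0274;  B²−4AC=0.1811;  roots -0.3194, 0.0805;  negative root z = -0.3194
x = -0.1143, y = 0.0404

(-0.1143, 0.0404, -0.3194)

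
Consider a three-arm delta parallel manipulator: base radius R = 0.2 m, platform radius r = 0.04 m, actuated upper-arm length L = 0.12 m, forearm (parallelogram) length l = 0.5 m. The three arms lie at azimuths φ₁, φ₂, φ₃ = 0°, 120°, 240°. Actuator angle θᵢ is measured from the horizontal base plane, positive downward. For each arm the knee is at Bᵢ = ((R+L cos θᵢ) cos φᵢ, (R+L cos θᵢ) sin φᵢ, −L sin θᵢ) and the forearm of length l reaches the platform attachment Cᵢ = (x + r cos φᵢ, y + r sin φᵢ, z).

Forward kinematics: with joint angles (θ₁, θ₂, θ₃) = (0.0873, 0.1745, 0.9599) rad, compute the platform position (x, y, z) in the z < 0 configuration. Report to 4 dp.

arm 1 at φ=0.0°: (R−r)+L cos θ1 = 0.2795;  O1 = (0.2795, 0.0000, -0.0105)
arm 2 at φ=120.0°: (R−r)+L cos θ2 = 0.2782;  O2 = (-0.1391, 0.2409, -0.0208)
arm 3 at φ=240.0°: (R−r)+L cos θ3 = 0.2288;  O3 = (-0.1144, -0.1982, -0.0983)
subtract pairs → two planes through P
[-0.8373 0.4818 -0.0207]·P = -0.0004;  [-0.7879 -0.3963 -0.1757]·P = -0.0162
det = 0.7115;  x = 0.0112+-0.1305z,  y = 0.0186+-0.1838z
sphere 1 gives Az²+Bz+C=0 with A=1.0508, B=0.0841, C=-0.1776;  B²−4AC=0.7534;  roots -0.4530, 0.3730;  negative root z = -0.4530
x = 0.0704, y = 0.1019

(0.0704, 0.1019, -0.4530)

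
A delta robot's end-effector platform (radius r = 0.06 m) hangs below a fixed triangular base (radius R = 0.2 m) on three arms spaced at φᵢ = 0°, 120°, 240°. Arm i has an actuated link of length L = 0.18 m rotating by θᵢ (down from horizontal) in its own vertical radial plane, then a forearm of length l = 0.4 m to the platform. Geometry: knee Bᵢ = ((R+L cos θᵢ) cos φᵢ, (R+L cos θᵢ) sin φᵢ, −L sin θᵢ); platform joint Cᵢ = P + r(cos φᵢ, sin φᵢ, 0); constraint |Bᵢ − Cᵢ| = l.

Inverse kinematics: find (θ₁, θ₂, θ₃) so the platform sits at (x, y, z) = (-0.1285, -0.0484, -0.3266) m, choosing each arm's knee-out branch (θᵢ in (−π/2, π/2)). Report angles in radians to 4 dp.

θ₁ = 1.0473, θ₂ = 0.4361, θ₃ = -0.0002

φ1=0.0° → target in arm frame (-0.1285, -0.0484)
  A=0.2685, B=-0.3266, C=(l²−L²−A²−y'²−z²)/(2L)=-0.1486
  √(A²+B²)=0.4228;  θ1 = -0.8827+1.9300 ≈ 1.0473
φ2=120.0° → target in arm frame (0.0223, 0.1355)
  e−x'=0.1177;  (l²−L²−(e−x')²−y'²−z²)/2L = -0.0313
  γ=atan2(-0.3266,0.1177)=-1.2250;  ψ=arccos(-0.0902)=1.6611;  θ2=γ+ψ≈0.4361
arm 3 (φ=240.0°): x'=0.1062, y'=-0.0871
  A=0.0338, B=-0.3266, C=(l²−L²−A²−y'²−z²)/(2L)=0.0339
  √(A²+B²)=0.3283;  θ3 = -1.4676+1.4674 ≈ -0.0002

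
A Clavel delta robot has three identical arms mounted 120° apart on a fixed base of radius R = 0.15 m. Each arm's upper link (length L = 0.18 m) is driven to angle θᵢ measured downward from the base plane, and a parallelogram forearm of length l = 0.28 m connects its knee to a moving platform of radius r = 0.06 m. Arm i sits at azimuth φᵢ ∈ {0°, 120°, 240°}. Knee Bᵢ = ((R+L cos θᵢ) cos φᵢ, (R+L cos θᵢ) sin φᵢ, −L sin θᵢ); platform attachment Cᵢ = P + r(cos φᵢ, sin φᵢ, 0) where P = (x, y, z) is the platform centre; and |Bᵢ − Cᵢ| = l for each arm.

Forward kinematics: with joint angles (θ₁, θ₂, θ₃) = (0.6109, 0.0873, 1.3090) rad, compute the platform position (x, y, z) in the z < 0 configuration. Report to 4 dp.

(0.0273, 0.1400, -0.2242)

φ1=0.0°: virtual centre (0.2374, 0.0000, -0.1032), radius l
S2 = (0.2693·cos120.0°, 0.2693·sin120.0°, -0.0157) = (-0.1347, 0.2332, -0.0157)
φ3=240.0°: virtual centre (-0.0683, -0.1183, -0.1739), radius l
subtract pairs → two planes through P
linear system: -0.7442x+0.4665y = 0.0057−0.1751z; -0.6115x+-0.2366y = -0.0182−-0.1412z
Cramer: x(z) = 0.0154-0.0530z;  y(z) = 0.0369-0.4600z
sphere 1 gives Az²+Bz+C=0 with A=1.2144, B=0.1961, C=-0.0171;  B²−4AC=0.1214;  roots -0.2242, 0.0627;  negative root z = -0.2242
x = 0.0273, y = 0.1400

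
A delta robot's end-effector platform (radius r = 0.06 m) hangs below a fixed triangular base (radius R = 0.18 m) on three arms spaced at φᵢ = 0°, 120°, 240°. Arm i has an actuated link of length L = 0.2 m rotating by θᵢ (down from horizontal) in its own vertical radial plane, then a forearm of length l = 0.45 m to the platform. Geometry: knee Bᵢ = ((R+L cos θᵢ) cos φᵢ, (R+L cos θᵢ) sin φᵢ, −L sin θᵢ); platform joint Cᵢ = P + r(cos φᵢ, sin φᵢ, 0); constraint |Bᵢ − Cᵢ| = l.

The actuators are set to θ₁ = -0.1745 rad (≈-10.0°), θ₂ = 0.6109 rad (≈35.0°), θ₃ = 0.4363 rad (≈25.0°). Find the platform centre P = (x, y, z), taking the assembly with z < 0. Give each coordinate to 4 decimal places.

O1 = (0.3170·cos0.0°, 0.3170·sin0.0°, 0.0347) = (0.3170, 0.0000, 0.0347)
arm 2 at φ=120.0°: ρ2 = 0.2838;  O2 = (-0.1419, 0.2458, -0.1147)
arm 3 at φ=240.0°: ρ3 = 0.3013;  O3 = (-0.1506, -0.2609, -0.0845)
subtract pairs → two planes through P
linear system: -0.9178x+0.4916y = -0.0080−-0.2989z; -0.9352x+-0.5218y = -0.0038−-0.2385z
Cramer: x(z) = 0.0064-0.2911z;  y(z) = -0.0042+0.0646z
quadratic in z: (1.0889)z²+(0.1108)z+(-0.1048)=0, √Δ=0.6847 → z ∈ {-0.3653, 0.2635}; z = -0.3653 (taking z<0)
x = 0.1127, y = -0.0278

(0.1127, -0.0278, -0.3653)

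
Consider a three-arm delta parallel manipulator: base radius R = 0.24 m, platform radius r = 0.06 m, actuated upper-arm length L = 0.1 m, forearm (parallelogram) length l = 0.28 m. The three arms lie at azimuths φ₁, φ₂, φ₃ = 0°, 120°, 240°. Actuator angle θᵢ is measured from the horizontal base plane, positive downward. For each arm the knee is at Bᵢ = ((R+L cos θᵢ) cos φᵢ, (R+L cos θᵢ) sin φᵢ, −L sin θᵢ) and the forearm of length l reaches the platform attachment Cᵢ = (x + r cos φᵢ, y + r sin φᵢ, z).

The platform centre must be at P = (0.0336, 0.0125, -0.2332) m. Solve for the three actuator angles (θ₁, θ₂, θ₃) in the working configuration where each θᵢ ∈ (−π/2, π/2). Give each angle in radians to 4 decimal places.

θ₁ = 0.6985, θ₂ = 1.0476, θ₃ = 1.2215

arm 1 (φ=0.0°): x'=0.0336, y'=0.0125
  A cos θ + B sin θ = C:  0.1464·cos θ + -0.2332·sin θ = -0.0379
  γ=atan2(-0.2332,0.1464)=-1.0102;  ψ=arccos(-0.1375)=1.7087;  θ1=γ+ψ≈0.6985
φ2=120.0° → target in arm frame (-0.0060, -0.0353)
  A cos θ + B sin θ = C:  0.1860·cos θ + -0.2332·sin θ = -0.1091
  √(A²+B²)=0.2983;  θ2 = -0.8976+1.9452 ≈ 1.0476
rotate P by −φ3: (-0.0276, 0.0228, -0.2332)
  A cos θ + B sin θ = C:  0.2076·cos θ + -0.2332·sin θ = -0.1481
  γ=atan2(-0.2332,0.2076)=-0.8433;  ψ=arccos(-0.4742)=2.0649;  θ3=γ+ψ≈1.2215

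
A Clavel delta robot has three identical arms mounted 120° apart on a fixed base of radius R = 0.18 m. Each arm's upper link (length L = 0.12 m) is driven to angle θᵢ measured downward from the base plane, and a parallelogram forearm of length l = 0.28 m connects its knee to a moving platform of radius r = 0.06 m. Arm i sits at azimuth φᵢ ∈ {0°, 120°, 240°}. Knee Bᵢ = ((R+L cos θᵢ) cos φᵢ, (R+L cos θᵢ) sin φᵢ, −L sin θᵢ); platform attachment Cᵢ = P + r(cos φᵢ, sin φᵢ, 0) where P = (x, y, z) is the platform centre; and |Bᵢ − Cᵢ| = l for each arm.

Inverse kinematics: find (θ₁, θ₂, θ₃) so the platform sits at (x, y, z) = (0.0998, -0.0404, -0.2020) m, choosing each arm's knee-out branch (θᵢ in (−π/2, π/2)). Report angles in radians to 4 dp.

arm 1 (φ=0.0°): x'=0.0998, y'=-0.0404
  e−x'=0.0202;  (l²−L²−(e−x')²−y'²−z²)/2L = 0.0881
  γ=atan2(-0.2020,0.0202)=-1.4711;  ψ=arccos(0.4342)=1.1216;  θ1=γ+ψ≈-0.3495
φ2=120.0° → target in arm frame (-0.0849, -0.0662)
  A=0.2049, B=-0.2020, C=(l²−L²−A²−y'²−z²)/(2L)=-0.0965
  θ2 = atan2(B,A) + arccos(C/0.2877) = 1.1347
arm 3 (φ=240.0°): x'=-0.0149, y'=0.1066
  A cos θ + B sin θ = C:  0.1349·cos θ + -0.2020·sin θ = -0.0266
  √(A²+B²)=0.2429;  θ3 = -0.9820+1.6804 ≈ 0.6984

θ₁ = -0.3495, θ₂ = 1.1347, θ₃ = 0.6984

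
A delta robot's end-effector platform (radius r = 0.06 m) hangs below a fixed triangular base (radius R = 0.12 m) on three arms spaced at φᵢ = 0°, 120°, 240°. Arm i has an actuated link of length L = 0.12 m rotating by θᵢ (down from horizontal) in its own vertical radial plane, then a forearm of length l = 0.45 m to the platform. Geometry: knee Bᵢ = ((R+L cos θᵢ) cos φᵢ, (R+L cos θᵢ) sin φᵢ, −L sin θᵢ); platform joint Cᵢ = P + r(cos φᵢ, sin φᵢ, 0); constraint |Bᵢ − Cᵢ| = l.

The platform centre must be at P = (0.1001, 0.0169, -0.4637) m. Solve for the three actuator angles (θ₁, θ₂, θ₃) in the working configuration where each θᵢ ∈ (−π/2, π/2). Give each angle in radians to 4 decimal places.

θ₁ = 0.1746, θ₂ = 0.6109, θ₃ = 0.6979

rotate P by −φ1: (0.1001, 0.0169, -0.4637)
  A cos θ + B sin θ = C:  -0.0401·cos θ + -0.4637·sin θ = -0.1200
  √(A²+B²)=0.4654;  θ1 = -1.6571+1.8317 ≈ 0.1746
φ2=120.0° → target in arm frame (-0.0354, -0.0951)
  A cos θ + B sin θ = C:  0.0954·cos θ + -0.4637·sin θ = -0.1878
  √(A²+B²)=0.4734;  θ2 = -1.3679+1.9787 ≈ 0.6109
arm 3 (φ=240.0°): x'=-0.0647, y'=0.0782
  A cos θ + B sin θ = C:  0.1247·cos θ + -0.4637·sin θ = -0.2024
  γ=atan2(-0.4637,0.1247)=-1.3081;  ψ=arccos(-0.4216)=2.0060;  θ3=γ+ψ≈0.6979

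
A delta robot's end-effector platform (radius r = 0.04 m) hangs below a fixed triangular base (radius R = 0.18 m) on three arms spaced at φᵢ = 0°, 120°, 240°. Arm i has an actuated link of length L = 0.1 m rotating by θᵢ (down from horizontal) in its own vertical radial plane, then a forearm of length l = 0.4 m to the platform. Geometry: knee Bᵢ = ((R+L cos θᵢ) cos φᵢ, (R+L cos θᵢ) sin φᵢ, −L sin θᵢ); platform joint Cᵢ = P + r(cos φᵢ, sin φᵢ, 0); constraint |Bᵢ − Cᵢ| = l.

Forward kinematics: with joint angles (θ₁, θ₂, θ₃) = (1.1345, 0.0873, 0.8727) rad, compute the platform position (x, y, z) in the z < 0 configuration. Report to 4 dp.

centre 1 = (0.1823·cos0.0°, 0.1823·sin0.0°, -0.0906) = (0.1823, 0.0000, -0.0906)
φ2=120.0°: virtual centre (-0.1198, 0.2075, -0.0087), radius l
centre 3 = (0.2043·cos240.0°, 0.2043·sin240.0°, -0.0766) = (-0.1021, -0.1769, -0.0766)
eliminate P² terms by subtracting sphere 1 from 2 and 3
[-0.6041 0.4150 0.1638]·P = 0.0161;  [-0.5688 -0.3538 0.0281]·P = 0.0062
det = 0.4498;  x = -0.0183+0.1547z,  y = 0.0120+-0.1695z
quadratic in z: (1.0527)z²+(0.1151)z+(-0.1114)=0, √Δ=0.6945 → z ∈ {-0.3846, 0.2752}; z = -0.3846 (taking z<0)
x = -0.0778, y = 0.0772

(-0.0778, 0.0772, -0.3846)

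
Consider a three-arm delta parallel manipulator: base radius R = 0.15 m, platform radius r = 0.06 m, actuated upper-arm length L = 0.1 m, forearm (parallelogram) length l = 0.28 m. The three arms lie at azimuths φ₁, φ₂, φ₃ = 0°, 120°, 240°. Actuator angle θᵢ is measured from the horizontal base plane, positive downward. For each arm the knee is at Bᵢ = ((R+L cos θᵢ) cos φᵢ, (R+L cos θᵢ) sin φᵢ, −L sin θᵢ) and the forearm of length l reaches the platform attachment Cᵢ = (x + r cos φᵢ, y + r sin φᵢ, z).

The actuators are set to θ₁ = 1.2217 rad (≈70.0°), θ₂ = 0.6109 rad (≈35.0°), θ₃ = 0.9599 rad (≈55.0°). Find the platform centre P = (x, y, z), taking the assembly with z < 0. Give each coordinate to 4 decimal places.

φ1=0.0°: virtual centre (0.1242, 0.0000, -0.0940), radius l
φ2=120.0°: virtual centre (-0.0860, 0.1489, -0.0574), radius l
arm 3 at φ=240.0°: ρ3 = 0.1474;  O3 = (-0.0737, -0.1276, -0.0819)
|O₂|²−|O₁|² = 0.0086;  |O₃|²−|O₁|² = 0.0042
[-0.4203 0.2978 0.0732]·P = 0.0086;  [-0.3958 -0.2552 0.0241]·P = 0.0042
det = 0.2251;  x = -0.0152+0.1149z,  y = 0.0073+-0.0837z
into |P−O₁|² = l²: 1.0202z² + 0.1547z + -0.0501 = 0;  Δ = 0.2282;  z = -0.3099 or 0.1583 → z<0 root = -0.3099
x = -0.0509, y = 0.0333

(-0.0509, 0.0333, -0.3099)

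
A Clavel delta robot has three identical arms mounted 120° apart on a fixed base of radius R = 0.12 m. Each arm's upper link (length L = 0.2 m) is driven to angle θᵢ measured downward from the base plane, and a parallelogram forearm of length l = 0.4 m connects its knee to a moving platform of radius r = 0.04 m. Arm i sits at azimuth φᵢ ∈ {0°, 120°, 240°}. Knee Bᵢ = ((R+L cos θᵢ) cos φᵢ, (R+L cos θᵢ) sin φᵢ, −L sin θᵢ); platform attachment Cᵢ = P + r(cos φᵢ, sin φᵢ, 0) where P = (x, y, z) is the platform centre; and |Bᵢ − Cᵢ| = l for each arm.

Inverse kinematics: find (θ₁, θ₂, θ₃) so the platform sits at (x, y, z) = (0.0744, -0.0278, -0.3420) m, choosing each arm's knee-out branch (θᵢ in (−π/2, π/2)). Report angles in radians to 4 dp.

rotate P by −φ1: (0.0744, -0.0278, -0.3420)
  A=0.0056, B=-0.3420, C=(l²−L²−A²−y'²−z²)/(2L)=0.0056
  θ1 = atan2(B,A) + arccos(C/0.3420) = 0.0001
rotate P by −φ2: (-0.0613, -0.0505, -0.3420)
  A cos θ + B sin θ = C:  0.1413·cos θ + -0.3420·sin θ = -0.0487
  γ=atan2(-0.3420,0.1413)=-1.1791;  ψ=arccos(-0.1316)=1.7028;  θ2=γ+ψ≈0.5237
rotate P by −φ3: (-0.0131, 0.0783, -0.3420)
  A cos θ + B sin θ = C:  0.0931·cos θ + -0.3420·sin θ = -0.0294
  √(A²+B²)=0.3545;  θ3 = -1.3049+1.6539 ≈ 0.3490

θ₁ = 0.0001, θ₂ = 0.5237, θ₃ = 0.3490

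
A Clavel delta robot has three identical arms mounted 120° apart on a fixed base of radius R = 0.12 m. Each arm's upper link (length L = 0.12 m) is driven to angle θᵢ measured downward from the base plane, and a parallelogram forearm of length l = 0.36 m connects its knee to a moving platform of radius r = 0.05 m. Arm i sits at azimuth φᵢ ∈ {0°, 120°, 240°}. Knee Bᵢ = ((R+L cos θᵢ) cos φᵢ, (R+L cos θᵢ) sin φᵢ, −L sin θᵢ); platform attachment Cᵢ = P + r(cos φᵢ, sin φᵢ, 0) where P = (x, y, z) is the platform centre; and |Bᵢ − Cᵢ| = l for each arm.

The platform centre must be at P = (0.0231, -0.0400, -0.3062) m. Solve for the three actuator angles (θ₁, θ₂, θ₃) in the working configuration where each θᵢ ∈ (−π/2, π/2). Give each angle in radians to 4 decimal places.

arm 1 (φ=0.0°): x'=0.0231, y'=-0.0400
  e−x'=0.0469;  (l²−L²−(e−x')²−y'²−z²)/2L = 0.0735
  √(A²+B²)=0.3098;  θ1 = -1.4188+1.3312 ≈ -0.0876
arm 2 (φ=120.0°): x'=-0.0462, y'=0.0000
  A=0.1162, B=-0.3062, C=(l²−L²−A²−y'²−z²)/(2L)=0.0331
  θ2 = atan2(B,A) + arccos(C/0.3275) = 0.2615
φ3=240.0° → target in arm frame (0.0231, 0.0400)
  e−x'=0.0469;  (l²−L²−(e−x')²−y'²−z²)/2L = 0.0735
  γ=atan2(-0.3062,0.0469)=-1.4188;  ψ=arccos(0.2373)=1.3312;  θ3=γ+ψ≈-0.0875

θ₁ = -0.0876, θ₂ = 0.2615, θ₃ = -0.0875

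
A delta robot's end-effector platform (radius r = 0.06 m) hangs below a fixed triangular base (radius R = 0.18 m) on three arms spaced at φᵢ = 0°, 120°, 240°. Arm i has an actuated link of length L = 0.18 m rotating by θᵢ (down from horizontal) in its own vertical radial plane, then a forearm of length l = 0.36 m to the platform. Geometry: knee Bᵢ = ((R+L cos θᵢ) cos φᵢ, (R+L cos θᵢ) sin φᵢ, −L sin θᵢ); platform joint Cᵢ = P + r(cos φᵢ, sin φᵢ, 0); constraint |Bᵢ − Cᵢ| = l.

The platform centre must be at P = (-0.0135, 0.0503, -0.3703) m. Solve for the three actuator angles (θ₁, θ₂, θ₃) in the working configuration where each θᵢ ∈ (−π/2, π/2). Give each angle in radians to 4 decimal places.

θ₁ = 0.7854, θ₂ = 0.5239, θ₃ = 0.8729

rotate P by −φ1: (-0.0135, 0.0503, -0.3703)
  A cos θ + B sin θ = C:  0.1335·cos θ + -0.3703·sin θ = -0.1674
  √(A²+B²)=0.3936;  θ1 = -1.2248+2.0101 ≈ 0.7854
rotate P by −φ2: (0.0503, -0.0135, -0.3703)
  A=0.0697, B=-0.3703, C=(l²−L²−A²−y'²−z²)/(2L)=-0.1249
  √(A²+B²)=0.3768;  θ2 = -1.3848+1.9086 ≈ 0.5239
φ3=240.0° → target in arm frame (-0.0368, -0.0368)
  A=0.1568, B=-0.3703, C=(l²−L²−A²−y'²−z²)/(2L)=-0.1830
  γ=atan2(-0.3703,0.1568)=-1.1702;  ψ=arccos(-0.4550)=2.0432;  θ3=γ+ψ≈0.8729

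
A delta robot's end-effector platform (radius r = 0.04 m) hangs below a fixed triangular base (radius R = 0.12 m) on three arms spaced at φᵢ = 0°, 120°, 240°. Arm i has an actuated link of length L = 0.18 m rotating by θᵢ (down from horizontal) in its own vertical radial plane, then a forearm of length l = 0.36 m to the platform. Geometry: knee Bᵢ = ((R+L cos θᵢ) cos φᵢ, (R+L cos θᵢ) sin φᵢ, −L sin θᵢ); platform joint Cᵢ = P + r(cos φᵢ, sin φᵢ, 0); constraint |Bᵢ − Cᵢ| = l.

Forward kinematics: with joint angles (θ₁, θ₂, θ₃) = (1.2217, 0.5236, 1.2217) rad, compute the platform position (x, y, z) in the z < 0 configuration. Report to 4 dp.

arm 1 at φ=0.0°: (R−r)+L cos θ1 = 0.1416;  S1 = (0.1416, 0.0000, -0.1691)
φ2=120.0°: virtual centre (-0.1179, 0.2043, -0.0900), radius l
φ3=240.0°: virtual centre (-0.0708, -0.1226, -0.1691), radius l
eliminate P² terms by subtracting sphere 1 from 2 and 3
[-0.5190 0.4086 0.1583]·P = 0.0151;  [-0.4247 -0.2452 0.0000]·P = 0.0000
Cramer: x(z) = -0.0123+0.1290z;  y(z) = 0.0213-0.2235z
quadratic in z: (1.0666)z²+(0.2891)z+(-0.0769)=0, √Δ=0.6415 → z ∈ {-0.4362, 0.1652}; z = -0.4362 (taking z<0)
x = -0.0686, y = 0.1188

(-0.0686, 0.1188, -0.4362)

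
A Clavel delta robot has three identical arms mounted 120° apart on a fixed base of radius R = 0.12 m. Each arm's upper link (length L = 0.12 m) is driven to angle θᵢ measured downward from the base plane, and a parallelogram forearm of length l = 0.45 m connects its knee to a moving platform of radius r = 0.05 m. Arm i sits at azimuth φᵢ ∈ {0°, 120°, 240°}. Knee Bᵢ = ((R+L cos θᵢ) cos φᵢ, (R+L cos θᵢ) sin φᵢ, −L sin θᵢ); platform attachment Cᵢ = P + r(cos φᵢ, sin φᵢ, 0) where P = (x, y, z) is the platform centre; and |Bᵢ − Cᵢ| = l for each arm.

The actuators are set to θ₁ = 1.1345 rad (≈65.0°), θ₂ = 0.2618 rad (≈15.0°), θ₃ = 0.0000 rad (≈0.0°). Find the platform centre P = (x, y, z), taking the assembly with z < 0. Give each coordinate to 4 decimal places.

arm 1 at φ=0.0°: e+L cos θ1 = 0.1207;  centre 1 = (0.1207, 0.0000, -0.1088)
φ2=120.0°: virtual centre (-0.0930, 0.1610, -0.0311), radius l
centre 3 = (0.1900·cos240.0°, 0.1900·sin240.0°, 0.0000) = (-0.0950, -0.1645, 0.0000)
subtract pairs → two planes through P
[-0.4273 0.3220 0.1554]·P = 0.0091;  [-0.4314 -0.3291 0.2175]·P = 0.0097
Cramer: x(z) = -0.0219+0.4335z;  y(z) = -0.0007+0.0927z
into |P−centre ₁|² = l²: 1.1965z² + 0.0937z + -0.1703 = 0;  Δ = 0.8240;  z = -0.4185 or 0.3402 → z<0 root = -0.4185
x = -0.2033, y = -0.0395

(-0.2033, -0.0395, -0.4185)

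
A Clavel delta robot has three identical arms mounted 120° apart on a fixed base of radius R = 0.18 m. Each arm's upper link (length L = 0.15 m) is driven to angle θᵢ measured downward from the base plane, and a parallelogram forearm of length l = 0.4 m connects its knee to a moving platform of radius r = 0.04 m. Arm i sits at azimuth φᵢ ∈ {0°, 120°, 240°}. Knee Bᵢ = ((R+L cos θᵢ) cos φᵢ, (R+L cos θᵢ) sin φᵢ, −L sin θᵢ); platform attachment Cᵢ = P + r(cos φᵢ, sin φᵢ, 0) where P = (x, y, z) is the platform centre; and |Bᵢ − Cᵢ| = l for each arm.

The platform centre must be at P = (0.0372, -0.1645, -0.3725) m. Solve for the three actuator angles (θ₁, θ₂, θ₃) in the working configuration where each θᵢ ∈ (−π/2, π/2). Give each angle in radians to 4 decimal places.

arm 1 (φ=0.0°): x'=0.0372, y'=-0.1645
  e−x'=0.1028;  (l²−L²−(e−x')²−y'²−z²)/2L = -0.1296
  γ=atan2(-0.3725,0.1028)=-1.3015;  ψ=arccos(-0.3354)=1.9128;  θ1=γ+ψ≈0.6113
rotate P by −φ2: (-0.1611, 0.0500, -0.3725)
  e−x'=0.3011;  (l²−L²−(e−x')²−y'²−z²)/2L = -0.3147
  √(A²+B²)=0.4790;  θ2 = -0.8911+2.2876 ≈ 1.3965
φ3=240.0° → target in arm frame (0.1239, 0.1145)
  e−x'=0.0161;  (l²−L²−(e−x')²−y'²−z²)/2L = -0.0487
  γ=atan2(-0.3725,0.0161)=-1.5275;  ψ=arccos(-0.1307)=1.7019;  θ3=γ+ψ≈0.1744

θ₁ = 0.6113, θ₂ = 1.3965, θ₃ = 0.1744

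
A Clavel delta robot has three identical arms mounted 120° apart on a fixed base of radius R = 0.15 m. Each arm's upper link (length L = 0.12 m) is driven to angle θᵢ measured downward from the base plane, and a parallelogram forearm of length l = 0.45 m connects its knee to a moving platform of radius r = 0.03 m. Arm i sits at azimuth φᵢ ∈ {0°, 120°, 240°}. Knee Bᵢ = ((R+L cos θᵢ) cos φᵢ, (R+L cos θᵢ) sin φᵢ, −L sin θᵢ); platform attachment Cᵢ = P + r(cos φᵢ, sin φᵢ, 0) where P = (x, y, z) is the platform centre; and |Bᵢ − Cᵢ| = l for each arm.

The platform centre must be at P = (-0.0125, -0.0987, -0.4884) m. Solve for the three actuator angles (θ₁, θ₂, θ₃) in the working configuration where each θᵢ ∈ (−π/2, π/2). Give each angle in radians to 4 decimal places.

θ₁ = 0.9594, θ₂ = 1.2212, θ₃ = 0.5235

rotate P by −φ1: (-0.0125, -0.0987, -0.4884)
  A=0.1325, B=-0.4884, C=(l²−L²−A²−y'²−z²)/(2L)=-0.3239
  γ=atan2(-0.4884,0.1325)=-1.3059;  ψ=arccos(-0.6400)=2.2653;  θ1=γ+ψ≈0.9594
arm 2 (φ=120.0°): x'=-0.0792, y'=0.0602
  A=0.1992, B=-0.4884, C=(l²−L²−A²−y'²−z²)/(2L)=-0.3906
  γ=atan2(-0.4884,0.1992)=-1.1835;  ψ=arccos(-0.7405)=2.4047;  θ2=γ+ψ≈1.2212
arm 3 (φ=240.0°): x'=0.0917, y'=0.0385
  A=0.0283, B=-0.4884, C=(l²−L²−A²−y'²−z²)/(2L)=-0.2197
  √(A²+B²)=0.4892;  θ3 = -1.5130+2.0364 ≈ 0.5235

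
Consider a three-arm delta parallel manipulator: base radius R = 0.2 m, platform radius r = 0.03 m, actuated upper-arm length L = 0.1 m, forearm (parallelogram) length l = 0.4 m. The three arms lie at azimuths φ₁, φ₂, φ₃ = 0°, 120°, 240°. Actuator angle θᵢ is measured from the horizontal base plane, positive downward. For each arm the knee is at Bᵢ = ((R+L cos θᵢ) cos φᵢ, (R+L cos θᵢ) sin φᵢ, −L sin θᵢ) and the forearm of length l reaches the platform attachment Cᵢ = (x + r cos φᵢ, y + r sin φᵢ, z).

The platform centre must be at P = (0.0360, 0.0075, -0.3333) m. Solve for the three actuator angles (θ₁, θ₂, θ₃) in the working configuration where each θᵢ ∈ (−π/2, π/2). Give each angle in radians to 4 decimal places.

φ1=0.0° → target in arm frame (0.0360, 0.0075)
  e−x'=0.1340;  (l²−L²−(e−x')²−y'²−z²)/2L = 0.1045
  γ=atan2(-0.3333,0.1340)=-1.1885;  ψ=arccos(0.2909)=1.2756;  θ1=γ+ψ≈0.0871
arm 2 (φ=120.0°): x'=-0.0115, y'=-0.0349
  A=0.1815, B=-0.3333, C=(l²−L²−A²−y'²−z²)/(2L)=0.0237
  √(A²+B²)=0.3795;  θ2 = -1.0721+1.5082 ≈ 0.4361
rotate P by −φ3: (-0.0245, 0.0274, -0.3333)
  A cos θ + B sin θ = C:  0.1945·cos θ + -0.3333·sin θ = 0.0017
  √(A²+B²)=0.3859;  θ3 = -1.0426+1.5665 ≈ 0.5239

θ₁ = 0.0871, θ₂ = 0.4361, θ₃ = 0.5239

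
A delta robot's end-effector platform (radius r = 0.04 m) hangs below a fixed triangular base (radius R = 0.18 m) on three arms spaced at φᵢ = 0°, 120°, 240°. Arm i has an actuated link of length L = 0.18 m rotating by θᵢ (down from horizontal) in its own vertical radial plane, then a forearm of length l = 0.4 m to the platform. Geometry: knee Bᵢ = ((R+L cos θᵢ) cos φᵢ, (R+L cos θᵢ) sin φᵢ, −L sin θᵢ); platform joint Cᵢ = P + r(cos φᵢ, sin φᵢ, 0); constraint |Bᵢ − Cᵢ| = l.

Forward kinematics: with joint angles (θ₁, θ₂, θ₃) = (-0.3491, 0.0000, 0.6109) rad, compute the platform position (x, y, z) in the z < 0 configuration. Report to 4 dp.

φ1=0.0°: virtual centre (0.3091, 0.0000, 0.0616), radius l
arm 2 at φ=120.0°: ρ2 = 0.3200;  S2 = (-0.1600, 0.2771, 0.0000)
φ3=240.0°: virtual centre (-0.1437, -0.2489, -0.1032), radius l
subtract pairs → two planes through P
linear system: -0.9383x+0.5543y = 0.0030−-0.1231z; -0.9057x+-0.4979y = -0.0061−-0.3296z
det = 0.9691;  x = 0.0019+-0.2518z,  y = 0.0087+-0.2041z
quadratic in z: (1.1050)z²+(0.0280)z+(-0.0617)=0, √Δ=0.5232 → z ∈ {-0.2494, 0.2240}; z = -0.2494 (taking z<0)
x = 0.0647, y = 0.0596

(0.0647, 0.0596, -0.2494)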